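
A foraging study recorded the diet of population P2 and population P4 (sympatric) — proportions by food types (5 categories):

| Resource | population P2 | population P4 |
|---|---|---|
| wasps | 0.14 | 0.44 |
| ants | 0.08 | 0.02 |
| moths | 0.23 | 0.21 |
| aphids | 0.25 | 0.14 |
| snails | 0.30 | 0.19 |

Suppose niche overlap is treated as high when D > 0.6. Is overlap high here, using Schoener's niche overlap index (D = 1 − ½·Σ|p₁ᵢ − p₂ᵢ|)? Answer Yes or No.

Σ|p₁ᵢ − p₂ᵢ| = 0.30 + 0.06 + 0.02 + 0.11 + 0.11 = 0.60
D = 1 − ½ × 0.60 = 1 − 0.300 = 0.7000
D = 0.7000 > 0.6 → Yes.

Yes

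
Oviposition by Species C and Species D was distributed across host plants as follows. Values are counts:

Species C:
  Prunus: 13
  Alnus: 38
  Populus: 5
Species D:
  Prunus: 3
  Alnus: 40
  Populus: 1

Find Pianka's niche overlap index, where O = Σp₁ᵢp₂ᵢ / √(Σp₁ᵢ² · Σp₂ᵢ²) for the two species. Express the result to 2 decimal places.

0.96

Proportions for Species C (n=56): 13/56=0.2321, 38/56=0.6786, 5/56=0.0893
Proportions for Species D (n=44): 3/44=0.0682, 40/44=0.9091, 1/44=0.0227
Σ p₁ᵢp₂ᵢ = 0.015829 + 0.616915 + 0.002027 = 0.634771
Σp_1ᵢ² = 0.2321² + 0.6786² + 0.0893² = 0.053870 + 0.460498 + 0.007974 = 0.522342
Σp_2ᵢ² = 0.0682² + 0.9091² + 0.0227² = 0.004651 + 0.826463 + 0.000515 = 0.831629
O = 0.634771 / √(0.522342 × 0.831629) = 0.634771 / 0.6590863 = 0.9631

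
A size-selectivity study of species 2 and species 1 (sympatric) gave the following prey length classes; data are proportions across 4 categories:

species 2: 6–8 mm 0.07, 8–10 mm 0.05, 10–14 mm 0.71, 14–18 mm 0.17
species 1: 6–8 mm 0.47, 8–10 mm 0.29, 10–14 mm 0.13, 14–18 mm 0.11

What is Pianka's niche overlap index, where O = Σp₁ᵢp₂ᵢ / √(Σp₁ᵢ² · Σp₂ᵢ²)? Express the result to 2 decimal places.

Σ p₁ᵢp₂ᵢ = 0.0329 + 0.0145 + 0.0923 + 0.0187 = 0.1584
Σp_1ᵢ² = 0.07² + 0.05² + 0.71² + 0.17² = 0.0049 + 0.0025 + 0.5041 + 0.0289 = 0.5404
Σp_2ᵢ² = 0.47² + 0.29² + 0.13² + 0.11² = 0.2209 + 0.0841 + 0.0169 + 0.0121 = 0.3340
O = 0.1584 / √(0.5404 × 0.3340) = 0.1584 / 0.42485 = 0.3728

0.37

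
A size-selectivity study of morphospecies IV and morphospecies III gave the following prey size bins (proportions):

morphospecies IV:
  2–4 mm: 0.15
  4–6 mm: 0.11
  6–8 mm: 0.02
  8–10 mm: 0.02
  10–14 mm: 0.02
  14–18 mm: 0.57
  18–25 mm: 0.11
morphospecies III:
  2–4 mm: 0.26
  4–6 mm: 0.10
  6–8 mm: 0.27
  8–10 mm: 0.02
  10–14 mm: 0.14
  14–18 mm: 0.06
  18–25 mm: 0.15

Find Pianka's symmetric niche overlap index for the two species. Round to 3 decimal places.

0.404

Σ p₁ᵢp₂ᵢ = 0.0390 + 0.0110 + 0.0054 + 0.0004 + 0.0028 + 0.0342 + 0.0165 = 0.1093
Σp_1ᵢ² = 0.15² + 0.11² + 0.02² + 0.02² + 0.02² + 0.57² + 0.11² = 0.0225 + 0.0121 + 0.0004 + 0.0004 + 0.0004 + 0.3249 + 0.0121 = 0.3728
Σp_2ᵢ² = 0.26² + 0.10² + 0.27² + 0.02² + 0.14² + 0.06² + 0.15² = 0.0676 + 0.0100 + 0.0729 + 0.0004 + 0.0196 + 0.0036 + 0.0225 = 0.1966
O = 0.1093 / √(0.3728 × 0.1966) = 0.1093 / 0.270726 = 0.40373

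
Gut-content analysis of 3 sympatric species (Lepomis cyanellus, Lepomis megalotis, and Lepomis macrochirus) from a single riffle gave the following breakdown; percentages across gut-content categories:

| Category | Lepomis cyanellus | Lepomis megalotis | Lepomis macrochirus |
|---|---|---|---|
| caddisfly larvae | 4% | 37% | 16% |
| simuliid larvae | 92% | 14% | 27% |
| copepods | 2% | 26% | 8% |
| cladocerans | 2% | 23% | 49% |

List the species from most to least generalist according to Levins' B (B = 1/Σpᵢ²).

Lepomis megalotis > Lepomis macrochirus > Lepomis cyanellus

Convert percentages to proportions (divide by 100).
Σp_cyanᵢ² = 0.04² + 0.92² + 0.02² + 0.02² = 0.0016 + 0.8464 + 0.0004 + 0.0004 = 0.8488
B_cyan = 1 / 0.8488 = 1.1781
Σp_megaᵢ² = 0.37² + 0.14² + 0.26² + 0.23² = 0.1369 + 0.0196 + 0.0676 + 0.0529 = 0.2770
B_mega = 1 / 0.2770 = 3.6101
Σp_macrᵢ² = 0.16² + 0.27² + 0.08² + 0.49² = 0.0256 + 0.0729 + 0.0064 + 0.2401 = 0.3450
B_macr = 1 / 0.3450 = 2.8986
Ranking by B (broadest → narrowest): Lepomis megalotis (3.61) > Lepomis macrochirus (2.90) > Lepomis cyanellus (1.18)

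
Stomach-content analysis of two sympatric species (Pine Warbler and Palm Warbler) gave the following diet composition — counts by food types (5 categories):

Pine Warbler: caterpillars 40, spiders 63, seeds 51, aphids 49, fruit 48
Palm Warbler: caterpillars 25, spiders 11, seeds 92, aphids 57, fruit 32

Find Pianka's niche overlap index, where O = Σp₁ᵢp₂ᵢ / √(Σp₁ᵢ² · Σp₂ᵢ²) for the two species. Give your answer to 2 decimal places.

Proportions for Pine Warbler (n=251): 40/251=0.1594, 63/251=0.2510, 51/251=0.2032, 49/251=0.1952, 48/251=0.1912
Proportions for Palm Warbler (n=217): 25/217=0.1152, 11/217=0.0507, 92/217=0.4240, 57/217=0.2627, 32/217=0.1475
Σ p₁ᵢp₂ᵢ = 0.018363 + 0.012726 + 0.086157 + 0.051279 + 0.028202 = 0.196727
Σp_1ᵢ² = 0.1594² + 0.2510² + 0.2032² + 0.1952² + 0.1912² = 0.025408 + 0.063001 + 0.041290 + 0.038103 + 0.036557 = 0.204359
Σp_2ᵢ² = 0.1152² + 0.0507² + 0.4240² + 0.2627² + 0.1475² = 0.013271 + 0.002570 + 0.179776 + 0.069011 + 0.021756 = 0.286384
O = 0.196727 / √(0.204359 × 0.286384) = 0.196727 / 0.2419197 = 0.8132

0.81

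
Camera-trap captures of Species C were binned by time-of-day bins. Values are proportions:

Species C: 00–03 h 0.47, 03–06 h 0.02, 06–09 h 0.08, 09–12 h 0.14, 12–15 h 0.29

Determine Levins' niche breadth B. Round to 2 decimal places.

3.02

Σpᵢ² = 0.47² + 0.02² + 0.08² + 0.14² + 0.29² = 0.2209 + 0.0004 + 0.0064 + 0.0196 + 0.0841 = 0.3314
B = 1 / 0.3314 = 3.0175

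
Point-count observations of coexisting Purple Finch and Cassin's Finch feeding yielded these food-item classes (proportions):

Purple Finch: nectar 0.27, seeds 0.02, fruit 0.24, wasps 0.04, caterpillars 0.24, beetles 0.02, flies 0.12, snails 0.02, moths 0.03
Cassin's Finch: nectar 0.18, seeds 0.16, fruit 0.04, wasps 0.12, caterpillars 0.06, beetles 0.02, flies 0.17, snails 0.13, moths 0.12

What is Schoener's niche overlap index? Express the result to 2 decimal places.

0.53

Σ|p₁ᵢ − p₂ᵢ| = 0.09 + 0.14 + 0.20 + 0.08 + 0.18 + 0.00 + 0.05 + 0.11 + 0.09 = 0.94
D = 1 − ½ × 0.94 = 1 − 0.470 = 0.5300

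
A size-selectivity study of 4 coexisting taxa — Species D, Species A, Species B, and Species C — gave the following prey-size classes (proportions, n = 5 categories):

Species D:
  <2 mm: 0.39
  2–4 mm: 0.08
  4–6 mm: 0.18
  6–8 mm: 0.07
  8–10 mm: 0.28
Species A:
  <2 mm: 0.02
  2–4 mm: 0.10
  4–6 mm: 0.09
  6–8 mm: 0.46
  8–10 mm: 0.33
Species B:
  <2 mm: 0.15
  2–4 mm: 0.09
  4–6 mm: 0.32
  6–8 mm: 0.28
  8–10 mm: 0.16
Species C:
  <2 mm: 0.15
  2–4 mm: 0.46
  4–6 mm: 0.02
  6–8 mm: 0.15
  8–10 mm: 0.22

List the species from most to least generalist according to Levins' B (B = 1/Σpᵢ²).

Species B > Species D > Species C > Species A

Σp_Dᵢ² = 0.39² + 0.08² + 0.18² + 0.07² + 0.28² = 0.1521 + 0.0064 + 0.0324 + 0.0049 + 0.0784 = 0.2742
B_D = 1 / 0.2742 = 3.6470
Σp_Aᵢ² = 0.02² + 0.10² + 0.09² + 0.46² + 0.33² = 0.0004 + 0.0100 + 0.0081 + 0.2116 + 0.1089 = 0.3390
B_A = 1 / 0.3390 = 2.9499
Σp_Bᵢ² = 0.15² + 0.09² + 0.32² + 0.28² + 0.16² = 0.0225 + 0.0081 + 0.1024 + 0.0784 + 0.0256 = 0.2370
B_B = 1 / 0.2370 = 4.2194
Σp_Cᵢ² = 0.15² + 0.46² + 0.02² + 0.15² + 0.22² = 0.0225 + 0.2116 + 0.0004 + 0.0225 + 0.0484 = 0.3054
B_C = 1 / 0.3054 = 3.2744
Ranking by B (broadest → narrowest): Species B (4.22) > Species D (3.65) > Species C (3.27) > Species A (2.95)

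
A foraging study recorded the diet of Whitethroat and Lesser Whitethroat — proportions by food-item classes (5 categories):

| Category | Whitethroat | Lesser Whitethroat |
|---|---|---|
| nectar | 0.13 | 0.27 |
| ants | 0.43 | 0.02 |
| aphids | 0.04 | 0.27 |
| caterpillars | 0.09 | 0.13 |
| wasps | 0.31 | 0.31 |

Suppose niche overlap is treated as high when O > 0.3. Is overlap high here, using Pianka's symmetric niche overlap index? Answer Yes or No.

Yes

Σ p₁ᵢp₂ᵢ = 0.0351 + 0.0086 + 0.0108 + 0.0117 + 0.0961 = 0.1623
Σp_1ᵢ² = 0.13² + 0.43² + 0.04² + 0.09² + 0.31² = 0.0169 + 0.1849 + 0.0016 + 0.0081 + 0.0961 = 0.3076
Σp_2ᵢ² = 0.27² + 0.02² + 0.27² + 0.13² + 0.31² = 0.0729 + 0.0004 + 0.0729 + 0.0169 + 0.0961 = 0.2592
O = 0.1623 / √(0.3076 × 0.2592) = 0.1623 / 0.28236 = 0.5748
O = 0.5748 > 0.3 → Yes.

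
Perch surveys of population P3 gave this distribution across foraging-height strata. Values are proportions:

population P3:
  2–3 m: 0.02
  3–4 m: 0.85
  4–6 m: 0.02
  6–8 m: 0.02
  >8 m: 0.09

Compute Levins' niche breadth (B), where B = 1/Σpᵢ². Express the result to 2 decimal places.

1.37

Σpᵢ² = 0.02² + 0.85² + 0.02² + 0.02² + 0.09² = 0.0004 + 0.7225 + 0.0004 + 0.0004 + 0.0081 = 0.7318
B = 1 / 0.7318 = 1.3665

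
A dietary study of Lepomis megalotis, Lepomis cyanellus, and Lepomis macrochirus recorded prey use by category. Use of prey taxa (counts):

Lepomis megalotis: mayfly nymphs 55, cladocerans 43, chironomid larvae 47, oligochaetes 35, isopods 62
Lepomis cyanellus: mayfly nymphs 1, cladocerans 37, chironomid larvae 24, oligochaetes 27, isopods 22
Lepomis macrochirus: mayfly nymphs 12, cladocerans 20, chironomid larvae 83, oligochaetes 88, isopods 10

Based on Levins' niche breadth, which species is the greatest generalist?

Lepomis megalotis

Proportions for Lepomis megalotis (n=242): 55/242=0.2273, 43/242=0.1777, 47/242=0.1942, 35/242=0.1446, 62/242=0.2562
Proportions for Lepomis cyanellus (n=111): 1/111=0.0090, 37/111=0.3333, 24/111=0.2162, 27/111=0.2432, 22/111=0.1982
Proportions for Lepomis macrochirus (n=213): 12/213=0.0563, 20/213=0.0939, 83/213=0.3897, 88/213=0.4131, 10/213=0.0469
Σp_megaᵢ² = 0.2273² + 0.1777² + 0.1942² + 0.1446² + 0.2562² = 0.051665 + 0.031577 + 0.037714 + 0.020909 + 0.065638 = 0.207503
B_mega = 1 / 0.207503 = 4.8192
Σp_cyanᵢ² = 0.0090² + 0.3333² + 0.2162² + 0.2432² + 0.1982² = 0.000081 + 0.111089 + 0.046742 + 0.059146 + 0.039283 = 0.256341
B_cyan = 1 / 0.256341 = 3.9011
Σp_macrᵢ² = 0.0563² + 0.0939² + 0.3897² + 0.4131² + 0.0469² = 0.003170 + 0.008817 + 0.151866 + 0.170652 + 0.002200 = 0.336705
B_macr = 1 / 0.336705 = 2.9700
Highest B → broadest niche (most generalist): Lepomis megalotis (B = 4.82).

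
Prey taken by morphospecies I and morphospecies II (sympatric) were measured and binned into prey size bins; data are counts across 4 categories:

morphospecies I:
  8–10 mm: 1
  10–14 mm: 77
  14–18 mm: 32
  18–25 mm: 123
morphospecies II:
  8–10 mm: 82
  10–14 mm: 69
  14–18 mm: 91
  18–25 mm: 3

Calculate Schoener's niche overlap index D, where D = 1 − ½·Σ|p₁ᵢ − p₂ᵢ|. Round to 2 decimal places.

0.44

Proportions for morphospecies I (n=233): 1/233=0.0043, 77/233=0.3305, 32/233=0.1373, 123/233=0.5279
Proportions for morphospecies II (n=245): 82/245=0.3347, 69/245=0.2816, 91/245=0.3714, 3/245=0.0122
Σ|p₁ᵢ − p₂ᵢ| = 0.3304 + 0.0489 + 0.2341 + 0.5157 = 1.1291
D = 1 − ½ × 1.1291 = 1 − 0.56455 = 0.43545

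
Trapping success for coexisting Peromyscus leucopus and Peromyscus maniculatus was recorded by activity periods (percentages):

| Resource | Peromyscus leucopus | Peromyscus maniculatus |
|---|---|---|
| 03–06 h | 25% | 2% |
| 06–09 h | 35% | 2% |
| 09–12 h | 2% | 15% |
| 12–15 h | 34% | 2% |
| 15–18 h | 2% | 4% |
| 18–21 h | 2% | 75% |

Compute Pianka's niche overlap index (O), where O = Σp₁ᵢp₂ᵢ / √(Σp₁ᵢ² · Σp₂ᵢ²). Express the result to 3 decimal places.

0.089

Convert percentages to proportions (divide by 100).
Σ p₁ᵢp₂ᵢ = 0.0050 + 0.0070 + 0.0030 + 0.0068 + 0.0008 + 0.0150 = 0.0376
Σp_1ᵢ² = 0.25² + 0.35² + 0.02² + 0.34² + 0.02² + 0.02² = 0.0625 + 0.1225 + 0.0004 + 0.1156 + 0.0004 + 0.0004 = 0.3018
Σp_2ᵢ² = 0.02² + 0.02² + 0.15² + 0.02² + 0.04² + 0.75² = 0.0004 + 0.0004 + 0.0225 + 0.0004 + 0.0016 + 0.5625 = 0.5878
O = 0.0376 / √(0.3018 × 0.5878) = 0.0376 / 0.421186 = 0.08927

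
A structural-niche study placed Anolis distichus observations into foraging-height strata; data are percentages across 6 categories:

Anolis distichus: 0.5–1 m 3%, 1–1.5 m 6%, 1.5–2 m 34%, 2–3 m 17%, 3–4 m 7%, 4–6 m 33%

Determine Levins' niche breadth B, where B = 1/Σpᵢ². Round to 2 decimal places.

Convert percentages to proportions (divide by 100).
Σpᵢ² = 0.03² + 0.06² + 0.34² + 0.17² + 0.07² + 0.33² = 0.0009 + 0.0036 + 0.1156 + 0.0289 + 0.0049 + 0.1089 = 0.2628
B = 1 / 0.2628 = 3.8052

3.81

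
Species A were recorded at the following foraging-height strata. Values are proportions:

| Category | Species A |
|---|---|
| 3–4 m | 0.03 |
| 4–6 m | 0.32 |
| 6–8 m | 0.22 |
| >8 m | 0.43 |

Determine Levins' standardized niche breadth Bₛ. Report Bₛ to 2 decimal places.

Σpᵢ² = 0.03² + 0.32² + 0.22² + 0.43² = 0.0009 + 0.1024 + 0.0484 + 0.1849 = 0.3366
B = 1 / 0.3366 = 2.9709
Bₛ = (B − 1)/(n − 1) = (2.9709 − 1)/(4 − 1) = 1.9709/3 = 0.6570

0.66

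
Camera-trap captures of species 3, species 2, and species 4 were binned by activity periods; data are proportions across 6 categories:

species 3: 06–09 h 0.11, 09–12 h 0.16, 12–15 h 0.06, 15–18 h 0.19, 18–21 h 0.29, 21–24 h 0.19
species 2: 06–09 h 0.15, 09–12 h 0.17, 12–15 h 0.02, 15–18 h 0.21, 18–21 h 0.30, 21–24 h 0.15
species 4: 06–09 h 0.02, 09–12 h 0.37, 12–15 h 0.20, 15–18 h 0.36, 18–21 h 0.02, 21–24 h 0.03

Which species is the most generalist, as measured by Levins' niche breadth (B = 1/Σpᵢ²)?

Σp_3ᵢ² = 0.11² + 0.16² + 0.06² + 0.19² + 0.29² + 0.19² = 0.0121 + 0.0256 + 0.0036 + 0.0361 + 0.0841 + 0.0361 = 0.1976
B_3 = 1 / 0.1976 = 5.0607
Σp_2ᵢ² = 0.15² + 0.17² + 0.02² + 0.21² + 0.30² + 0.15² = 0.0225 + 0.0289 + 0.0004 + 0.0441 + 0.0900 + 0.0225 = 0.2084
B_2 = 1 / 0.2084 = 4.7985
Σp_4ᵢ² = 0.02² + 0.37² + 0.20² + 0.36² + 0.02² + 0.03² = 0.0004 + 0.1369 + 0.0400 + 0.1296 + 0.0004 + 0.0009 = 0.3082
B_4 = 1 / 0.3082 = 3.2446
Highest B → broadest niche (most generalist): species 3 (B = 5.06).

species 3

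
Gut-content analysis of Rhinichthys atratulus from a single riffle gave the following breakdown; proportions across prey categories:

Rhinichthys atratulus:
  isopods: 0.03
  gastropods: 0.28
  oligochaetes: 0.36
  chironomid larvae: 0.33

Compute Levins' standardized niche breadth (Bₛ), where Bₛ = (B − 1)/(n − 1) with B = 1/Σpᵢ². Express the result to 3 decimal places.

Σpᵢ² = 0.03² + 0.28² + 0.36² + 0.33² = 0.0009 + 0.0784 + 0.1296 + 0.1089 = 0.3178
B = 1 / 0.3178 = 3.14663
Bₛ = (B − 1)/(n − 1) = (3.14663 − 1)/(4 − 1) = 2.14663/3 = 0.71554

0.716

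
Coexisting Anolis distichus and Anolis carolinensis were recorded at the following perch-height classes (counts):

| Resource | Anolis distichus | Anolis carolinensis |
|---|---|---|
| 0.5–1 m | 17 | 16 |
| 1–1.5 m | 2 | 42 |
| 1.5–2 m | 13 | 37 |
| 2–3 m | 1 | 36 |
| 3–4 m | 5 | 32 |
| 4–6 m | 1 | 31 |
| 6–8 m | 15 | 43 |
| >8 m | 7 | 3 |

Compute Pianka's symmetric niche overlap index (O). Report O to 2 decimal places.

Proportions for Anolis distichus (n=61): 17/61=0.2787, 2/61=0.0328, 13/61=0.2131, 1/61=0.0164, 5/61=0.0820, 1/61=0.0164, 15/61=0.2459, 7/61=0.1148
Proportions for Anolis carolinensis (n=240): 16/240=0.0667, 42/240=0.1750, 37/240=0.1542, 36/240=0.1500, 32/240=0.1333, 31/240=0.1292, 43/240=0.1792, 3/240=0.0125
Σ p₁ᵢp₂ᵢ = 0.018589 + 0.005740 + 0.032860 + 0.002460 + 0.010931 + 0.002119 + 0.044065 + 0.001435 = 0.118199
Σp_1ᵢ² = 0.2787² + 0.0328² + 0.2131² + 0.0164² + 0.0820² + 0.0164² + 0.2459² + 0.1148² = 0.077674 + 0.001076 + 0.045412 + 0.000269 + 0.006724 + 0.000269 + 0.060467 + 0.013179 = 0.205070
Σp_2ᵢ² = 0.0667² + 0.1750² + 0.1542² + 0.1500² + 0.1333² + 0.1292² + 0.1792² + 0.0125² = 0.004449 + 0.030625 + 0.023778 + 0.022500 + 0.017769 + 0.016693 + 0.032113 + 0.000156 = 0.148083
O = 0.118199 / √(0.205070 × 0.148083) = 0.118199 / 0.1742624 = 0.6783

0.68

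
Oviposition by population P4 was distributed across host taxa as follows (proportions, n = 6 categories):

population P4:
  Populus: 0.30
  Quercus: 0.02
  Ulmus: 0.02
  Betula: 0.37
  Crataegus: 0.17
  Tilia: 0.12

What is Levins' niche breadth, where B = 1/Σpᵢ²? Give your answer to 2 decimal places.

3.69

Σpᵢ² = 0.30² + 0.02² + 0.02² + 0.37² + 0.17² + 0.12² = 0.0900 + 0.0004 + 0.0004 + 0.1369 + 0.0289 + 0.0144 = 0.2710
B = 1 / 0.2710 = 3.6900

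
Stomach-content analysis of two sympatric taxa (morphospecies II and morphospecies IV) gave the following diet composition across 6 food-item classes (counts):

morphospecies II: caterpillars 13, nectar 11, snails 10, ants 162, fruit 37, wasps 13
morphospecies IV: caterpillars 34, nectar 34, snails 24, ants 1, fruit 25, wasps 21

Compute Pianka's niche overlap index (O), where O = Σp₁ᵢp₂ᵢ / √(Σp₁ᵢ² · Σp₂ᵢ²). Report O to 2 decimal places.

0.23

Proportions for morphospecies II (n=246): 13/246=0.0528, 11/246=0.0447, 10/246=0.0407, 162/246=0.6585, 37/246=0.1504, 13/246=0.0528
Proportions for morphospecies IV (n=139): 34/139=0.2446, 34/139=0.2446, 24/139=0.1727, 1/139=0.0072, 25/139=0.1799, 21/139=0.1511
Σ p₁ᵢp₂ᵢ = 0.012915 + 0.010934 + 0.007029 + 0.004741 + 0.027057 + 0.007978 = 0.070654
Σp_1ᵢ² = 0.0528² + 0.0447² + 0.0407² + 0.6585² + 0.1504² + 0.0528² = 0.002788 + 0.001998 + 0.001656 + 0.433622 + 0.022620 + 0.002788 = 0.465472
Σp_2ᵢ² = 0.2446² + 0.2446² + 0.1727² + 0.0072² + 0.1799² + 0.1511² = 0.059829 + 0.059829 + 0.029825 + 0.000052 + 0.032364 + 0.022831 = 0.204730
O = 0.070654 / √(0.465472 × 0.204730) = 0.070654 / 0.3087006 = 0.2289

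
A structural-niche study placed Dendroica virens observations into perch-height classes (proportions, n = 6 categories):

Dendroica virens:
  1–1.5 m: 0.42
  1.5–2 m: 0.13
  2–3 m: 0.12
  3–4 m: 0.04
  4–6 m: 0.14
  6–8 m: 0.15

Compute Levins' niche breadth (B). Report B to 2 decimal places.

3.98

Σpᵢ² = 0.42² + 0.13² + 0.12² + 0.04² + 0.14² + 0.15² = 0.1764 + 0.0169 + 0.0144 + 0.0016 + 0.0196 + 0.0225 = 0.2514
B = 1 / 0.2514 = 3.9777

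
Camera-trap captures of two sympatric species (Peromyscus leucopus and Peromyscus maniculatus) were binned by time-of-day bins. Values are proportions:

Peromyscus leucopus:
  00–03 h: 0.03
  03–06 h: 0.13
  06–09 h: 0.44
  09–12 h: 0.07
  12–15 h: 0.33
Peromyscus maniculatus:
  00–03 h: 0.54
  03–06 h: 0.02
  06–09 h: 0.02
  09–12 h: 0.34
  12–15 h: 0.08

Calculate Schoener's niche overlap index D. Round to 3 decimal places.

0.220

Σ|p₁ᵢ − p₂ᵢ| = 0.51 + 0.11 + 0.42 + 0.27 + 0.25 = 1.56
D = 1 − ½ × 1.56 = 1 − 0.780 = 0.22000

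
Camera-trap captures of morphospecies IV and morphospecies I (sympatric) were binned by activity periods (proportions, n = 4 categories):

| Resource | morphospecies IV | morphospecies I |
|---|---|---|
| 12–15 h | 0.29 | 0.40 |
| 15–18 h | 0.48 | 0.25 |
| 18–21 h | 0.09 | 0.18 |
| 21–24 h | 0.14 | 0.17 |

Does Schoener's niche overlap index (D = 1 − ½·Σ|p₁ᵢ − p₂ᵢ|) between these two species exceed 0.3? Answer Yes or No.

Σ|p₁ᵢ − p₂ᵢ| = 0.11 + 0.23 + 0.09 + 0.03 = 0.46
D = 1 − ½ × 0.46 = 1 − 0.230 = 0.7700
D = 0.7700 > 0.3 → Yes.

Yes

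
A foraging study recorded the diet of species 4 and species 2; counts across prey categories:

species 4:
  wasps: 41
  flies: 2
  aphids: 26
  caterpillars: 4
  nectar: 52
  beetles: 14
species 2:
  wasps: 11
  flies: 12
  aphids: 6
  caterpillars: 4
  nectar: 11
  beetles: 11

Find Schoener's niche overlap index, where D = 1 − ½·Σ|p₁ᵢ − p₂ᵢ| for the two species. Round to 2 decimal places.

Proportions for species 4 (n=139): 41/139=0.2950, 2/139=0.0144, 26/139=0.1871, 4/139=0.0288, 52/139=0.3741, 14/139=0.1007
Proportions for species 2 (n=55): 11/55=0.2000, 12/55=0.2182, 6/55=0.1091, 4/55=0.0727, 11/55=0.2000, 11/55=0.2000
Σ|p₁ᵢ − p₂ᵢ| = 0.0950 + 0.2038 + 0.0780 + 0.0439 + 0.1741 + 0.0993 = 0.6941
D = 1 − ½ × 0.6941 = 1 − 0.34705 = 0.65295

0.65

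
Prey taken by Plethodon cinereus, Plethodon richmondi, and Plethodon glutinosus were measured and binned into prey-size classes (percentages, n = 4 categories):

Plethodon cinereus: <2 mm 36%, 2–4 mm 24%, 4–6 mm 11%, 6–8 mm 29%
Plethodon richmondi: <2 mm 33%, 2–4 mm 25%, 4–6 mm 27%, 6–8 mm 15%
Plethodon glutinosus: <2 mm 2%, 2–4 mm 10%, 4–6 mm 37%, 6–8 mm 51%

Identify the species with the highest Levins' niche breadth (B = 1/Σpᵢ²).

Plethodon richmondi

Convert percentages to proportions (divide by 100).
Σp_cineᵢ² = 0.36² + 0.24² + 0.11² + 0.29² = 0.1296 + 0.0576 + 0.0121 + 0.0841 = 0.2834
B_cine = 1 / 0.2834 = 3.5286
Σp_richᵢ² = 0.33² + 0.25² + 0.27² + 0.15² = 0.1089 + 0.0625 + 0.0729 + 0.0225 = 0.2668
B_rich = 1 / 0.2668 = 3.7481
Σp_glutᵢ² = 0.02² + 0.10² + 0.37² + 0.51² = 0.0004 + 0.0100 + 0.1369 + 0.2601 = 0.4074
B_glut = 1 / 0.4074 = 2.4546
Highest B → broadest niche (most generalist): Plethodon richmondi (B = 3.75).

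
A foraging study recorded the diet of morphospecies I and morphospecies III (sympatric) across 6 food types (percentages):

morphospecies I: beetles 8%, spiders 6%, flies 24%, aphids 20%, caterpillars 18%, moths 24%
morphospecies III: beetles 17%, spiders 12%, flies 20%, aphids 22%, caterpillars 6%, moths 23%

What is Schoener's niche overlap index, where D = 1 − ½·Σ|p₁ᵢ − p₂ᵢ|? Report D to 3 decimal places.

Convert percentages to proportions (divide by 100).
Σ|p₁ᵢ − p₂ᵢ| = 0.09 + 0.06 + 0.04 + 0.02 + 0.12 + 0.01 = 0.34
D = 1 − ½ × 0.34 = 1 − 0.170 = 0.83000

0.830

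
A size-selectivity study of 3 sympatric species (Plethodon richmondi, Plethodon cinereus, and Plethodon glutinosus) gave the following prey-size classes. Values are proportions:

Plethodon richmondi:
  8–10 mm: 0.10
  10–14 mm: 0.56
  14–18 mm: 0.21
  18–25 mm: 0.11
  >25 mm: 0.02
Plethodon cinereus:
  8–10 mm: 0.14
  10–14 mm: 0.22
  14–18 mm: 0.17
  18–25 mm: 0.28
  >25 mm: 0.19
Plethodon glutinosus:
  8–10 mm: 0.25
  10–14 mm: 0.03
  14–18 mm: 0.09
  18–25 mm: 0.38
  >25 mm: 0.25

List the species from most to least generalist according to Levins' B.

Σp_richᵢ² = 0.10² + 0.56² + 0.21² + 0.11² + 0.02² = 0.0100 + 0.3136 + 0.0441 + 0.0121 + 0.0004 = 0.3802
B_rich = 1 / 0.3802 = 2.6302
Σp_cineᵢ² = 0.14² + 0.22² + 0.17² + 0.28² + 0.19² = 0.0196 + 0.0484 + 0.0289 + 0.0784 + 0.0361 = 0.2114
B_cine = 1 / 0.2114 = 4.7304
Σp_glutᵢ² = 0.25² + 0.03² + 0.09² + 0.38² + 0.25² = 0.0625 + 0.0009 + 0.0081 + 0.1444 + 0.0625 = 0.2784
B_glut = 1 / 0.2784 = 3.5920
Ranking by B (broadest → narrowest): Plethodon cinereus (4.73) > Plethodon glutinosus (3.59) > Plethodon richmondi (2.63)

Plethodon cinereus > Plethodon glutinosus > Plethodon richmondi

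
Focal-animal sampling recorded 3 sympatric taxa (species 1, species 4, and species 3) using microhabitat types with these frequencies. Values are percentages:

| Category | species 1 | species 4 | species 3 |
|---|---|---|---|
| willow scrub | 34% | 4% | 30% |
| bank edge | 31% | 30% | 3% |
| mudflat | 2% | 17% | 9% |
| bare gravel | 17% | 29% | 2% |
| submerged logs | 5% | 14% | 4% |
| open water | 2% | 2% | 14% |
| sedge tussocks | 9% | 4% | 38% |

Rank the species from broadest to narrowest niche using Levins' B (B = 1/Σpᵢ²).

Convert percentages to proportions (divide by 100).
Σp_1ᵢ² = 0.34² + 0.31² + 0.02² + 0.17² + 0.05² + 0.02² + 0.09² = 0.1156 + 0.0961 + 0.0004 + 0.0289 + 0.0025 + 0.0004 + 0.0081 = 0.2520
B_1 = 1 / 0.2520 = 3.9683
Σp_4ᵢ² = 0.04² + 0.30² + 0.17² + 0.29² + 0.14² + 0.02² + 0.04² = 0.0016 + 0.0900 + 0.0289 + 0.0841 + 0.0196 + 0.0004 + 0.0016 = 0.2262
B_4 = 1 / 0.2262 = 4.4209
Σp_3ᵢ² = 0.30² + 0.03² + 0.09² + 0.02² + 0.04² + 0.14² + 0.38² = 0.0900 + 0.0009 + 0.0081 + 0.0004 + 0.0016 + 0.0196 + 0.1444 = 0.2650
B_3 = 1 / 0.2650 = 3.7736
Ranking by B (broadest → narrowest): species 4 (4.42) > species 1 (3.97) > species 3 (3.77)

species 4 > species 1 > species 3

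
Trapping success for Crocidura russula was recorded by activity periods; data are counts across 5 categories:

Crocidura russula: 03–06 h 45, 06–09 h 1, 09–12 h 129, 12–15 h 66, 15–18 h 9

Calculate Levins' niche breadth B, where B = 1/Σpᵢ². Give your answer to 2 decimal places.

2.71

Proportions for Crocidura russula (n=250): 45/250=0.1800, 1/250=0.0040, 129/250=0.5160, 66/250=0.2640, 9/250=0.0360
Σpᵢ² = 0.1800² + 0.0040² + 0.5160² + 0.2640² + 0.0360² = 0.032400 + 0.000016 + 0.266256 + 0.069696 + 0.001296 = 0.369664
B = 1 / 0.369664 = 2.7052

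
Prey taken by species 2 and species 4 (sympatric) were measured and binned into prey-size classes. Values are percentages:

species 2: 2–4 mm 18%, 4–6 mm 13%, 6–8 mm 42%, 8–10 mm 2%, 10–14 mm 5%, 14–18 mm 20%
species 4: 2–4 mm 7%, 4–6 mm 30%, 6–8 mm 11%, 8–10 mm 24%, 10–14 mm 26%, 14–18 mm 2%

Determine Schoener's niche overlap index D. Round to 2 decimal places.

0.40

Convert percentages to proportions (divide by 100).
Σ|p₁ᵢ − p₂ᵢ| = 0.11 + 0.17 + 0.31 + 0.22 + 0.21 + 0.18 = 1.20
D = 1 − ½ × 1.20 = 1 − 0.600 = 0.4000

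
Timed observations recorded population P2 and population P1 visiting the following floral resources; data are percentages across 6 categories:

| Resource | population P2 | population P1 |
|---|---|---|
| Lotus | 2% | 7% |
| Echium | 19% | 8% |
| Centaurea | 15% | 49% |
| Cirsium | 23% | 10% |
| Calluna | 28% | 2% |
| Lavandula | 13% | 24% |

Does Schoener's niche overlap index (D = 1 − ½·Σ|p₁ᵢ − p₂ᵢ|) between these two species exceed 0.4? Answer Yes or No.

Yes

Convert percentages to proportions (divide by 100).
Σ|p₁ᵢ − p₂ᵢ| = 0.05 + 0.11 + 0.34 + 0.13 + 0.26 + 0.11 = 1.00
D = 1 − ½ × 1.00 = 1 − 0.500 = 0.5000
D = 0.5000 > 0.4 → Yes.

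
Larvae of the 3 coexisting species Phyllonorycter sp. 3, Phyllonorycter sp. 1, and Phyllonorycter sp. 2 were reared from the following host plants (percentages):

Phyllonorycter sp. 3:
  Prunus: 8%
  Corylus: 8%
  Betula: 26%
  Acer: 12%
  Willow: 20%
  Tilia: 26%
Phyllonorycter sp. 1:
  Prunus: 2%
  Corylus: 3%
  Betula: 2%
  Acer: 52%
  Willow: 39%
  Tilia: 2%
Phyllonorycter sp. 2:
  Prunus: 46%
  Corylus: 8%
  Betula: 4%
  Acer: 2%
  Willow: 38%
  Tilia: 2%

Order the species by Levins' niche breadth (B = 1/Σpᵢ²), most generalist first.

Convert percentages to proportions (divide by 100).
Σp_3ᵢ² = 0.08² + 0.08² + 0.26² + 0.12² + 0.20² + 0.26² = 0.0064 + 0.0064 + 0.0676 + 0.0144 + 0.0400 + 0.0676 = 0.2024
B_3 = 1 / 0.2024 = 4.9407
Σp_1ᵢ² = 0.02² + 0.03² + 0.02² + 0.52² + 0.39² + 0.02² = 0.0004 + 0.0009 + 0.0004 + 0.2704 + 0.1521 + 0.0004 = 0.4246
B_1 = 1 / 0.4246 = 2.3552
Σp_2ᵢ² = 0.46² + 0.08² + 0.04² + 0.02² + 0.38² + 0.02² = 0.2116 + 0.0064 + 0.0016 + 0.0004 + 0.1444 + 0.0004 = 0.3648
B_2 = 1 / 0.3648 = 2.7412
Ranking by B (broadest → narrowest): Phyllonorycter sp. 3 (4.94) > Phyllonorycter sp. 2 (2.74) > Phyllonorycter sp. 1 (2.36)

Phyllonorycter sp. 3 > Phyllonorycter sp. 2 > Phyllonorycter sp. 1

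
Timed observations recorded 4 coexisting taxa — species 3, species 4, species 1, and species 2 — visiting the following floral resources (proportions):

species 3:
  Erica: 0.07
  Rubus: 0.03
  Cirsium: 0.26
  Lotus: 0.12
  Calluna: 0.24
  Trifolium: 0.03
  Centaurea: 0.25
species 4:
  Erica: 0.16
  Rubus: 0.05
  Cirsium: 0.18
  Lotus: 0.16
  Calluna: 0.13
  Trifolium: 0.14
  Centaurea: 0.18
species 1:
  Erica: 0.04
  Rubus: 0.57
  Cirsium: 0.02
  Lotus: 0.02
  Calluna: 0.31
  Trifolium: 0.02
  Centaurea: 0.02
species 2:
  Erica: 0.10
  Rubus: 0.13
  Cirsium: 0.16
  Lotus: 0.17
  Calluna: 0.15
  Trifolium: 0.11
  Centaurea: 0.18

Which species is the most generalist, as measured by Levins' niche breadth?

species 2

Σp_3ᵢ² = 0.07² + 0.03² + 0.26² + 0.12² + 0.24² + 0.03² + 0.25² = 0.0049 + 0.0009 + 0.0676 + 0.0144 + 0.0576 + 0.0009 + 0.0625 = 0.2088
B_3 = 1 / 0.2088 = 4.7893
Σp_4ᵢ² = 0.16² + 0.05² + 0.18² + 0.16² + 0.13² + 0.14² + 0.18² = 0.0256 + 0.0025 + 0.0324 + 0.0256 + 0.0169 + 0.0196 + 0.0324 = 0.1550
B_4 = 1 / 0.1550 = 6.4516
Σp_1ᵢ² = 0.04² + 0.57² + 0.02² + 0.02² + 0.31² + 0.02² + 0.02² = 0.0016 + 0.3249 + 0.0004 + 0.0004 + 0.0961 + 0.0004 + 0.0004 = 0.4242
B_1 = 1 / 0.4242 = 2.3574
Σp_2ᵢ² = 0.10² + 0.13² + 0.16² + 0.17² + 0.15² + 0.11² + 0.18² = 0.0100 + 0.0169 + 0.0256 + 0.0289 + 0.0225 + 0.0121 + 0.0324 = 0.1484
B_2 = 1 / 0.1484 = 6.7385
Highest B → broadest niche (most generalist): species 2 (B = 6.74).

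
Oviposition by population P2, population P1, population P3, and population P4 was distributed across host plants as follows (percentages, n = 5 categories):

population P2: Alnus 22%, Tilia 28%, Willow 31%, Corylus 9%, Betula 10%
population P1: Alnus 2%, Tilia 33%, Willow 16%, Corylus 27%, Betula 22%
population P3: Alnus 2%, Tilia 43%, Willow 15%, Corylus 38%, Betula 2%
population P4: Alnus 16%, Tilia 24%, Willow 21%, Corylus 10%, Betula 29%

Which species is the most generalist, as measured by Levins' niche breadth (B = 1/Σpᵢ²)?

Convert percentages to proportions (divide by 100).
Σp_P2ᵢ² = 0.22² + 0.28² + 0.31² + 0.09² + 0.10² = 0.0484 + 0.0784 + 0.0961 + 0.0081 + 0.0100 = 0.2410
B_P2 = 1 / 0.2410 = 4.1494
Σp_P1ᵢ² = 0.02² + 0.33² + 0.16² + 0.27² + 0.22² = 0.0004 + 0.1089 + 0.0256 + 0.0729 + 0.0484 = 0.2562
B_P1 = 1 / 0.2562 = 3.9032
Σp_P3ᵢ² = 0.02² + 0.43² + 0.15² + 0.38² + 0.02² = 0.0004 + 0.1849 + 0.0225 + 0.1444 + 0.0004 = 0.3526
B_P3 = 1 / 0.3526 = 2.8361
Σp_P4ᵢ² = 0.16² + 0.24² + 0.21² + 0.10² + 0.29² = 0.0256 + 0.0576 + 0.0441 + 0.0100 + 0.0841 = 0.2214
B_P4 = 1 / 0.2214 = 4.5167
Highest B → broadest niche (most generalist): population P4 (B = 4.52).

population P4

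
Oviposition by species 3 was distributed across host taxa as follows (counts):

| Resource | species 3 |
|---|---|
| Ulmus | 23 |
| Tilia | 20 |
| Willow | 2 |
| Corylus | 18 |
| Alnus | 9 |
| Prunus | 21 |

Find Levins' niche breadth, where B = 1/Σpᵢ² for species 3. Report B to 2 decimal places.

4.86

Proportions for species 3 (n=93): 23/93=0.2473, 20/93=0.2151, 2/93=0.0215, 18/93=0.1935, 9/93=0.0968, 21/93=0.2258
Σpᵢ² = 0.2473² + 0.2151² + 0.0215² + 0.1935² + 0.0968² + 0.2258² = 0.061157 + 0.046268 + 0.000462 + 0.037442 + 0.009370 + 0.050986 = 0.205685
B = 1 / 0.205685 = 4.8618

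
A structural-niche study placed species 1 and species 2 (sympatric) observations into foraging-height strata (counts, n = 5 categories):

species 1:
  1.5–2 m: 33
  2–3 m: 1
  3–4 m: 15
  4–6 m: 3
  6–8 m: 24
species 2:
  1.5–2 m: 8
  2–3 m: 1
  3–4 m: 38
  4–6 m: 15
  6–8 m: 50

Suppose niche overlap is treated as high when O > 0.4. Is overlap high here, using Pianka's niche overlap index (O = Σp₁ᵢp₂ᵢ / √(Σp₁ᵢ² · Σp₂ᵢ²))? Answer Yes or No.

Yes

Proportions for species 1 (n=76): 33/76=0.4342, 1/76=0.0132, 15/76=0.1974, 3/76=0.0395, 24/76=0.3158
Proportions for species 2 (n=112): 8/112=0.0714, 1/112=0.0089, 38/112=0.3393, 15/112=0.1339, 50/112=0.4464
Σ p₁ᵢp₂ᵢ = 0.031002 + 0.000117 + 0.066978 + 0.005289 + 0.140973 = 0.244359
Σp_1ᵢ² = 0.4342² + 0.0132² + 0.1974² + 0.0395² + 0.3158² = 0.188530 + 0.000174 + 0.038967 + 0.001560 + 0.099730 = 0.328961
Σp_2ᵢ² = 0.0714² + 0.0089² + 0.3393² + 0.1339² + 0.4464² = 0.005098 + 0.000079 + 0.115124 + 0.017929 + 0.199273 = 0.337503
O = 0.244359 / √(0.328961 × 0.337503) = 0.244359 / 0.3332046 = 0.7334
O = 0.7334 > 0.4 → Yes.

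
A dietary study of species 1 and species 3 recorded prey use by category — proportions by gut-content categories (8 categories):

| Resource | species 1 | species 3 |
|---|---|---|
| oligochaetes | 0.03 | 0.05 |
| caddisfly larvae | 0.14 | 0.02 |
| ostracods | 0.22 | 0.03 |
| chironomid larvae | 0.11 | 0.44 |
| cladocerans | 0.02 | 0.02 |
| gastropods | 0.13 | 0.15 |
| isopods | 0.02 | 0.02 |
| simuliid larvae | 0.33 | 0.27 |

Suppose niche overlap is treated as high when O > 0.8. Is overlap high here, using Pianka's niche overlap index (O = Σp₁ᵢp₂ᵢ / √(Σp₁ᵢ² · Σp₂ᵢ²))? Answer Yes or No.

No

Σ p₁ᵢp₂ᵢ = 0.0015 + 0.0028 + 0.0066 + 0.0484 + 0.0004 + 0.0195 + 0.0004 + 0.0891 = 0.1687
Σp_1ᵢ² = 0.03² + 0.14² + 0.22² + 0.11² + 0.02² + 0.13² + 0.02² + 0.33² = 0.0009 + 0.0196 + 0.0484 + 0.0121 + 0.0004 + 0.0169 + 0.0004 + 0.1089 = 0.2076
Σp_2ᵢ² = 0.05² + 0.02² + 0.03² + 0.44² + 0.02² + 0.15² + 0.02² + 0.27² = 0.0025 + 0.0004 + 0.0009 + 0.1936 + 0.0004 + 0.0225 + 0.0004 + 0.0729 = 0.2936
O = 0.1687 / √(0.2076 × 0.2936) = 0.1687 / 0.24688 = 0.6833
O = 0.6833 < 0.8 → No.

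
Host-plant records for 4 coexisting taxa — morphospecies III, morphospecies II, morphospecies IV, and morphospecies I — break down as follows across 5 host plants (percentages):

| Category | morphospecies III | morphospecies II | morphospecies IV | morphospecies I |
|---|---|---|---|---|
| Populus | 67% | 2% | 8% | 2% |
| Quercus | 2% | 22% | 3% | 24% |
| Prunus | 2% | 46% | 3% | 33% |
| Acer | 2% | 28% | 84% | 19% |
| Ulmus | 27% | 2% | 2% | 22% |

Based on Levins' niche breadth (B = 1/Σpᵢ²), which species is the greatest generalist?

Convert percentages to proportions (divide by 100).
Σp_IIIᵢ² = 0.67² + 0.02² + 0.02² + 0.02² + 0.27² = 0.4489 + 0.0004 + 0.0004 + 0.0004 + 0.0729 = 0.5230
B_III = 1 / 0.5230 = 1.9120
Σp_IIᵢ² = 0.02² + 0.22² + 0.46² + 0.28² + 0.02² = 0.0004 + 0.0484 + 0.2116 + 0.0784 + 0.0004 = 0.3392
B_II = 1 / 0.3392 = 2.9481
Σp_IVᵢ² = 0.08² + 0.03² + 0.03² + 0.84² + 0.02² = 0.0064 + 0.0009 + 0.0009 + 0.7056 + 0.0004 = 0.7142
B_IV = 1 / 0.7142 = 1.4002
Σp_Iᵢ² = 0.02² + 0.24² + 0.33² + 0.19² + 0.22² = 0.0004 + 0.0576 + 0.1089 + 0.0361 + 0.0484 = 0.2514
B_I = 1 / 0.2514 = 3.9777
Highest B → broadest niche (most generalist): morphospecies I (B = 3.98).

morphospecies I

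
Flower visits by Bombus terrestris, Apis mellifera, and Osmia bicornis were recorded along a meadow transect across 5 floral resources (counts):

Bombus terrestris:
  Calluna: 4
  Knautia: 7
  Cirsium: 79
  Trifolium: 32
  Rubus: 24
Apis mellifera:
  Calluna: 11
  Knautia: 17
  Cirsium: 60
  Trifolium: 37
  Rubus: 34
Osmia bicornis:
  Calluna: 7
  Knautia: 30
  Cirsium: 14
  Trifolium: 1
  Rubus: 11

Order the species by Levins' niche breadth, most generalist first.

Proportions for Bombus terrestris (n=146): 4/146=0.0274, 7/146=0.0479, 79/146=0.5411, 32/146=0.2192, 24/146=0.1644
Proportions for Apis mellifera (n=159): 11/159=0.0692, 17/159=0.1069, 60/159=0.3774, 37/159=0.2327, 34/159=0.2138
Proportions for Osmia bicornis (n=63): 7/63=0.1111, 30/63=0.4762, 14/63=0.2222, 1/63=0.0159, 11/63=0.1746
Σp_terrᵢ² = 0.0274² + 0.0479² + 0.5411² + 0.2192² + 0.1644² = 0.000751 + 0.002294 + 0.292789 + 0.048049 + 0.027027 = 0.370910
B_terr = 1 / 0.370910 = 2.6961
Σp_mellᵢ² = 0.0692² + 0.1069² + 0.3774² + 0.2327² + 0.2138² = 0.004789 + 0.011428 + 0.142431 + 0.054149 + 0.045710 = 0.258507
B_mell = 1 / 0.258507 = 3.8684
Σp_bicoᵢ² = 0.1111² + 0.4762² + 0.2222² + 0.0159² + 0.1746² = 0.012343 + 0.226766 + 0.049373 + 0.000253 + 0.030485 = 0.319220
B_bico = 1 / 0.319220 = 3.1326
Ranking by B (broadest → narrowest): Apis mellifera (3.87) > Osmia bicornis (3.13) > Bombus terrestris (2.70)

Apis mellifera > Osmia bicornis > Bombus terrestris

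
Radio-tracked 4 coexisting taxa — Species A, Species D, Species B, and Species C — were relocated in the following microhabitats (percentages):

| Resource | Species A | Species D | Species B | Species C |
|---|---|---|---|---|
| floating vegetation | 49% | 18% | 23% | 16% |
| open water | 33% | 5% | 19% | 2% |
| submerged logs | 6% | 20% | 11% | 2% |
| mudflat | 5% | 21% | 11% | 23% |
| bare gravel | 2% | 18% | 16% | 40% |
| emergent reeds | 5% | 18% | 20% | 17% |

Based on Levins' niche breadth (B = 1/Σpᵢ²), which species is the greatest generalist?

Species B

Convert percentages to proportions (divide by 100).
Σp_Aᵢ² = 0.49² + 0.33² + 0.06² + 0.05² + 0.02² + 0.05² = 0.2401 + 0.1089 + 0.0036 + 0.0025 + 0.0004 + 0.0025 = 0.3580
B_A = 1 / 0.3580 = 2.7933
Σp_Dᵢ² = 0.18² + 0.05² + 0.20² + 0.21² + 0.18² + 0.18² = 0.0324 + 0.0025 + 0.0400 + 0.0441 + 0.0324 + 0.0324 = 0.1838
B_D = 1 / 0.1838 = 5.4407
Σp_Bᵢ² = 0.23² + 0.19² + 0.11² + 0.11² + 0.16² + 0.20² = 0.0529 + 0.0361 + 0.0121 + 0.0121 + 0.0256 + 0.0400 = 0.1788
B_B = 1 / 0.1788 = 5.5928
Σp_Cᵢ² = 0.16² + 0.02² + 0.02² + 0.23² + 0.40² + 0.17² = 0.0256 + 0.0004 + 0.0004 + 0.0529 + 0.1600 + 0.0289 = 0.2682
B_C = 1 / 0.2682 = 3.7286
Highest B → broadest niche (most generalist): Species B (B = 5.59).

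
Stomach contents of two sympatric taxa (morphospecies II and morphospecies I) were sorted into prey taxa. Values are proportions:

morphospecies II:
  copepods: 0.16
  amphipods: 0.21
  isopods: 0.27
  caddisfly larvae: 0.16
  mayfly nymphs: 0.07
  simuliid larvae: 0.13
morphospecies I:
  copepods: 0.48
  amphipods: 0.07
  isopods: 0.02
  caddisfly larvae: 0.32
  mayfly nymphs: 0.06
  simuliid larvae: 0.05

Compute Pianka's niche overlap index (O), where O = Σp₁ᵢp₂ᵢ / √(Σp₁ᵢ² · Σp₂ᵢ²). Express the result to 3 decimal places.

0.621

Σ p₁ᵢp₂ᵢ = 0.0768 + 0.0147 + 0.0054 + 0.0512 + 0.0042 + 0.0065 = 0.1588
Σp_1ᵢ² = 0.16² + 0.21² + 0.27² + 0.16² + 0.07² + 0.13² = 0.0256 + 0.0441 + 0.0729 + 0.0256 + 0.0049 + 0.0169 = 0.1900
Σp_2ᵢ² = 0.48² + 0.07² + 0.02² + 0.32² + 0.06² + 0.05² = 0.2304 + 0.0049 + 0.0004 + 0.1024 + 0.0036 + 0.0025 = 0.3442
O = 0.1588 / √(0.1900 × 0.3442) = 0.1588 / 0.255730 = 0.62097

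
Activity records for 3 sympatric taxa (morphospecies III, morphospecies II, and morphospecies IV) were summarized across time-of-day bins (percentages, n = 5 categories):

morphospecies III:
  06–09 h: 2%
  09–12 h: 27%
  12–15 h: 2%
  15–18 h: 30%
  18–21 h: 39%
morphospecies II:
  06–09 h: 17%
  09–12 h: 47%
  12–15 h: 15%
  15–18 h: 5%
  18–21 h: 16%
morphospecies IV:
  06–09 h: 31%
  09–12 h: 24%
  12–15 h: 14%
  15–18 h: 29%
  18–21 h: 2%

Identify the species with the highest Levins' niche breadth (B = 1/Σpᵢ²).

Convert percentages to proportions (divide by 100).
Σp_IIIᵢ² = 0.02² + 0.27² + 0.02² + 0.30² + 0.39² = 0.0004 + 0.0729 + 0.0004 + 0.0900 + 0.1521 = 0.3158
B_III = 1 / 0.3158 = 3.1666
Σp_IIᵢ² = 0.17² + 0.47² + 0.15² + 0.05² + 0.16² = 0.0289 + 0.2209 + 0.0225 + 0.0025 + 0.0256 = 0.3004
B_II = 1 / 0.3004 = 3.3289
Σp_IVᵢ² = 0.31² + 0.24² + 0.14² + 0.29² + 0.02² = 0.0961 + 0.0576 + 0.0196 + 0.0841 + 0.0004 = 0.2578
B_IV = 1 / 0.2578 = 3.8790
Highest B → broadest niche (most generalist): morphospecies IV (B = 3.88).

morphospecies IV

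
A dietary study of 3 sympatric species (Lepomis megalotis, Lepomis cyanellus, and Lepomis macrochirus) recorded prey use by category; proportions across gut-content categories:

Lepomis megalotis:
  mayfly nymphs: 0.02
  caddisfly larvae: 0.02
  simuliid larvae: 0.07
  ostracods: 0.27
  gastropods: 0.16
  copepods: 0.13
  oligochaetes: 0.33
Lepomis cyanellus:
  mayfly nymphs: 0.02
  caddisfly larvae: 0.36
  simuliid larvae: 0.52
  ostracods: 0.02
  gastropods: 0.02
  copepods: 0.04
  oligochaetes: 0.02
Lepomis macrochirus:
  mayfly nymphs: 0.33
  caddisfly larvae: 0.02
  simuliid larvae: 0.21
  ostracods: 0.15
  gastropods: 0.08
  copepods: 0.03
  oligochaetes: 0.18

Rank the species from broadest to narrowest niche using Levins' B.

Lepomis macrochirus > Lepomis megalotis > Lepomis cyanellus

Σp_megaᵢ² = 0.02² + 0.02² + 0.07² + 0.27² + 0.16² + 0.13² + 0.33² = 0.0004 + 0.0004 + 0.0049 + 0.0729 + 0.0256 + 0.0169 + 0.1089 = 0.2300
B_mega = 1 / 0.2300 = 4.3478
Σp_cyanᵢ² = 0.02² + 0.36² + 0.52² + 0.02² + 0.02² + 0.04² + 0.02² = 0.0004 + 0.1296 + 0.2704 + 0.0004 + 0.0004 + 0.0016 + 0.0004 = 0.4032
B_cyan = 1 / 0.4032 = 2.4802
Σp_macrᵢ² = 0.33² + 0.02² + 0.21² + 0.15² + 0.08² + 0.03² + 0.18² = 0.1089 + 0.0004 + 0.0441 + 0.0225 + 0.0064 + 0.0009 + 0.0324 = 0.2156
B_macr = 1 / 0.2156 = 4.6382
Ranking by B (broadest → narrowest): Lepomis macrochirus (4.64) > Lepomis megalotis (4.35) > Lepomis cyanellus (2.48)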